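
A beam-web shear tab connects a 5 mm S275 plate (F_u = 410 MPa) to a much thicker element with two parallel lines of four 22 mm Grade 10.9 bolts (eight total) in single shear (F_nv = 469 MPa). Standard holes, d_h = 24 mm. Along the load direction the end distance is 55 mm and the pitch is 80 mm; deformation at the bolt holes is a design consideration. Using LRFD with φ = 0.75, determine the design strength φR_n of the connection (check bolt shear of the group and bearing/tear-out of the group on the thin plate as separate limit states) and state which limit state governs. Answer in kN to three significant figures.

646 kN (bearing governs)

Bolt shear: A_b = π·22²/4 = 380.1 mm²; R_n = 469 × 380.1 × 8 × 1 / 1000 = 1426 kN → 0.75 × 1426 = 1070 kN.
Bearing (1.2 l_c t F_u ≤ 2.4 d t F_u): upper limit = 2.4·22·5·410 / 1000 = 108.2 kN.
  Edge l_c = 55 − 24/2 = 43 → r_n = 105.8 kN; interior l_c = 80 − 24 = 56 → r_n = 108.2 kN.
  R_n,bearing = 2·105.8 + 6·108.2 = 861 kN → 0.75 × 861 = 646 kN.
Bearing governs: 646 kN.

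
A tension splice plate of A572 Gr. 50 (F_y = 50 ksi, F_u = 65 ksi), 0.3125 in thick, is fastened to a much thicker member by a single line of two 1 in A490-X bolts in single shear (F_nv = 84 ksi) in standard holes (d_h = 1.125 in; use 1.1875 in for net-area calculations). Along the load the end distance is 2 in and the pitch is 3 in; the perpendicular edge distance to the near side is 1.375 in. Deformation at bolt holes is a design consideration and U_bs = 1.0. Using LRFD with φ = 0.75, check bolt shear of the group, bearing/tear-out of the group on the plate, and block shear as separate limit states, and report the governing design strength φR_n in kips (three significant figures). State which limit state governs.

41.3 kips (block shear governs)

Bolt shear: A_b = π·1²/4 = 0.7854 in²; R_n = 84 × 0.7854 × 2 × 1 = 131.9 kips → 0.75 × 131.9 = 99 kips.
Bearing: edge l_c = 1.438, r_n = 35.04 kips; interior l_c = 1.875, r_n = 45.7 kips; R_n = 35.04 + 1·45.7 = 80.74 kips → 60.6 kips.
Block shear: A_gv = 1.562, A_nv = 1.006, A_nt = 0.2441 in²; R_n = min(0.6F_uA_nv, 0.6F_yA_gv) + U_bs·F_u·A_nt = 55.1 kips → 41.3 kips.
Block shear governs: 41.3 kips.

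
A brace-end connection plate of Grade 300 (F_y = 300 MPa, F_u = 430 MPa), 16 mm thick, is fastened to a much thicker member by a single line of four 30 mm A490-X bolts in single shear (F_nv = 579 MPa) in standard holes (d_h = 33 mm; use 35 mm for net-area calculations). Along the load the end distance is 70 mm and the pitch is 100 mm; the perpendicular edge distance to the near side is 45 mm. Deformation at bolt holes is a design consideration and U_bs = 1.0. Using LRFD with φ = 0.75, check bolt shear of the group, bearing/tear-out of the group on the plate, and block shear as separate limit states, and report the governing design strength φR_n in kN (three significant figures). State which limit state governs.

908 kN (block shear governs)

Bolt shear: A_b = π·30²/4 = 706.9 mm²; R_n = 579 × 706.9 × 4 × 1 / 1000 = 1637 kN → 0.75 × 1637 = 1230 kN.
Bearing: edge l_c = 53.5, r_n = 441.7 kN; interior l_c = 67, r_n = 495.4 kN; R_n = 441.7 + 3·495.4 = 1928 kN → 1450 kN.
Block shear: A_gv = 5920, A_nv = 3960, A_nt = 440 mm²; R_n = min(0.6F_uA_nv, 0.6F_yA_gv) + U_bs·F_u·A_nt = 1211 kN → 908 kN.
Block shear governs: 908 kN.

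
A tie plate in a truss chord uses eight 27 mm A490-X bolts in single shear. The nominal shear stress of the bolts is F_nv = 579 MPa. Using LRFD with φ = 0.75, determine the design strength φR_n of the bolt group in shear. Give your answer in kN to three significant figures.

1990 kN

A_b = π × 27² / 4 = 572.6 mm².
R_n = F_nv · A_b · n · n_s = 579 × 572.6 × 8 × 1 / 1000 = 2652 kN.
Design strength φR_n = 0.75 × 2652 = 1990 kN.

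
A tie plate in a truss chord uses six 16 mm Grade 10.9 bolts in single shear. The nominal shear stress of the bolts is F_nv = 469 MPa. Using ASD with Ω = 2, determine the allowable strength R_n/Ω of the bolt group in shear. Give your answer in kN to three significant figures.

A_b = π × 16² / 4 = 201.1 mm².
R_n = F_nv · A_b · n · n_s = 469 × 201.1 × 6 × 1 / 1000 = 565.8 kN.
Allowable strength R_n/Ω = 565.8 / 2 = 283 kN.

283 kN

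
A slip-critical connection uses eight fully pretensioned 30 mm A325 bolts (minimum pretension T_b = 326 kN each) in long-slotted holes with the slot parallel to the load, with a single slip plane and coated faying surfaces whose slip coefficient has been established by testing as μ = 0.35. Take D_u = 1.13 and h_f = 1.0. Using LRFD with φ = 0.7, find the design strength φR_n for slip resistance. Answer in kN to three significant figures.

722 kN

R_n = μ · D_u · h_f · T_b · n_s · n_b = 0.35 × 1.13 × 1.0 × 326 × 1 × 8 = 1031 kN.
Design strength φR_n = 0.7 × 1031 = 722 kN.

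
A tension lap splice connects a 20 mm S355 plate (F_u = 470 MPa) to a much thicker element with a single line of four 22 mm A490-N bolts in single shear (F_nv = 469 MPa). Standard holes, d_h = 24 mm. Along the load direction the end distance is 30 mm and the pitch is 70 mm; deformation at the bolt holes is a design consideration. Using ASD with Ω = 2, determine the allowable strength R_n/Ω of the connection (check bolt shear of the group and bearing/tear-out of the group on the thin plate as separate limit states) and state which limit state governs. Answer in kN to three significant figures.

357 kN (bolt shear governs)

Bolt shear: A_b = π·22²/4 = 380.1 mm²; R_n = 469 × 380.1 × 4 × 1 / 1000 = 713.1 kN → 713.1 / 2 = 357 kN.
Bearing (1.2 l_c t F_u ≤ 2.4 d t F_u): upper limit = 2.4·22·20·470 / 1000 = 496.3 kN.
  Edge l_c = 30 − 24/2 = 18 → r_n = 203 kN; interior l_c = 70 − 24 = 46 → r_n = 496.3 kN.
  R_n,bearing = 1·203 + 3·496.3 = 1692 kN → 1692 / 2 = 846 kN.
Bolt shear governs: 357 kN.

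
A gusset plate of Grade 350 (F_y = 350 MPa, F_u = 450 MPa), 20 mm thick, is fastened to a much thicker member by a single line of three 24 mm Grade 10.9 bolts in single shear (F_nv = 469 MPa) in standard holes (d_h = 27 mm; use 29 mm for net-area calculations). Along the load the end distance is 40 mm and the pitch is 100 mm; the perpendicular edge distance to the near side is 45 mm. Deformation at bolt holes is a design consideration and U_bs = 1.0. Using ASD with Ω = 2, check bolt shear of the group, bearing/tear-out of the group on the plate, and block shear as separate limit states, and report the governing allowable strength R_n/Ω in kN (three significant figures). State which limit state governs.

318 kN (bolt shear governs)

Bolt shear: A_b = π·24²/4 = 452.4 mm²; R_n = 469 × 452.4 × 3 × 1 / 1000 = 636.5 kN → 636.5 / 2 = 318 kN.
Bearing: edge l_c = 26.5, r_n = 286.2 kN; interior l_c = 73, r_n = 518.4 kN; R_n = 286.2 + 2·518.4 = 1323 kN → 662 kN.
Block shear: A_gv = 4800, A_nv = 3350, A_nt = 610 mm²; R_n = min(0.6F_uA_nv, 0.6F_yA_gv) + U_bs·F_u·A_nt = 1179 kN → 590 kN.
Bolt shear governs: 318 kN.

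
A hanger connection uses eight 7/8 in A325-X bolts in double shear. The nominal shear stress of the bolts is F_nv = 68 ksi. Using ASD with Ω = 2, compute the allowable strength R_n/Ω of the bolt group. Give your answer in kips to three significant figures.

327 kips

A_b = π × 0.875² / 4 = 0.6013 in².
R_n = F_nv · A_b · n · n_s = 68 × 0.6013 × 8 × 2 = 654.2 kips.
Allowable strength R_n/Ω = 654.2 / 2 = 327 kips.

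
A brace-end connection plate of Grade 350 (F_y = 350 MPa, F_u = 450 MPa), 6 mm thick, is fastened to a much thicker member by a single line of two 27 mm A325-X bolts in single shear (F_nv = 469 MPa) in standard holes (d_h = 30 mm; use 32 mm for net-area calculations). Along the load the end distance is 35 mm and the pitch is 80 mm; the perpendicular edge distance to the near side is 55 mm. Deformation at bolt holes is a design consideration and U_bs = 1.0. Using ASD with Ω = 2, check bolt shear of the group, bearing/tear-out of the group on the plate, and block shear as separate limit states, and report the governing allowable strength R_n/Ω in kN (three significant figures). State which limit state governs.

Bolt shear: A_b = π·27²/4 = 572.6 mm²; R_n = 469 × 572.6 × 2 × 1 / 1000 = 537.1 kN → 537.1 / 2 = 269 kN.
Bearing: edge l_c = 20, r_n = 64.8 kN; interior l_c = 50, r_n = 162 kN; R_n = 64.8 + 1·162 = 226.8 kN → 113 kN.
Block shear: A_gv = 690, A_nv = 402, A_nt = 234 mm²; R_n = min(0.6F_uA_nv, 0.6F_yA_gv) + U_bs·F_u·A_nt = 213.8 kN → 107 kN.
Block shear governs: 107 kN.

107 kN (block shear governs)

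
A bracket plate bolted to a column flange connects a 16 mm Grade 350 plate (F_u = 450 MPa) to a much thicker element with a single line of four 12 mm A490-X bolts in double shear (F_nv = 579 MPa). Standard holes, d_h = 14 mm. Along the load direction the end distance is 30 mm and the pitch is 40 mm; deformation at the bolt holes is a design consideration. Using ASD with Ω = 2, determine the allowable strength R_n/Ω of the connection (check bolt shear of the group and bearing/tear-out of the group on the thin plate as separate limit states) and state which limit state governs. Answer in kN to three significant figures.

Bolt shear: A_b = π·12²/4 = 113.1 mm²; R_n = 579 × 113.1 × 4 × 2 / 1000 = 523.9 kN → 523.9 / 2 = 262 kN.
Bearing (1.2 l_c t F_u ≤ 2.4 d t F_u): upper limit = 2.4·12·16·450 / 1000 = 207.4 kN.
  Edge l_c = 30 − 14/2 = 23 → r_n = 198.7 kN; interior l_c = 40 − 14 = 26 → r_n = 207.4 kN.
  R_n,bearing = 1·198.7 + 3·207.4 = 820.8 kN → 820.8 / 2 = 410 kN.
Bolt shear governs: 262 kN.

262 kN (bolt shear governs)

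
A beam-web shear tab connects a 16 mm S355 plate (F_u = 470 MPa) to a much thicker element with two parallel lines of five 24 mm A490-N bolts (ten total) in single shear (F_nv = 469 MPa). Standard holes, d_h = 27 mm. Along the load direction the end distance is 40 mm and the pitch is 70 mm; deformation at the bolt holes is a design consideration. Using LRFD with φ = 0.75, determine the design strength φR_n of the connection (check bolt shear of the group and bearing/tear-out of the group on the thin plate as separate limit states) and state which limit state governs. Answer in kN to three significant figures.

1590 kN (bolt shear governs)

Bolt shear: A_b = π·24²/4 = 452.4 mm²; R_n = 469 × 452.4 × 10 × 1 / 1000 = 2122 kN → 0.75 × 2122 = 1590 kN.
Bearing (1.2 l_c t F_u ≤ 2.4 d t F_u): upper limit = 2.4·24·16·470 / 1000 = 433.2 kN.
  Edge l_c = 40 − 27/2 = 26.5 → r_n = 239.1 kN; interior l_c = 70 − 27 = 43 → r_n = 388 kN.
  R_n,bearing = 2·239.1 + 8·388 = 3583 kN → 0.75 × 3583 = 2690 kN.
Bolt shear governs: 1590 kN.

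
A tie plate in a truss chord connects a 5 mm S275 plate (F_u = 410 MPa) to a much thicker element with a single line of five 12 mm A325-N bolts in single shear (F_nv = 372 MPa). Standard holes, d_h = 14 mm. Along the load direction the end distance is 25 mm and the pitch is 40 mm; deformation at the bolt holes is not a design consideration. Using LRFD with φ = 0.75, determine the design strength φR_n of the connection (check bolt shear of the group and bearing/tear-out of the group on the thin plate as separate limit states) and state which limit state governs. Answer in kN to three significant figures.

Bolt shear: A_b = π·12²/4 = 113.1 mm²; R_n = 372 × 113.1 × 5 × 1 / 1000 = 210.4 kN → 0.75 × 210.4 = 158 kN.
Bearing (1.5 l_c t F_u ≤ 3.0 d t F_u): upper limit = 3.0·12·5·410 / 1000 = 73.8 kN.
  Edge l_c = 25 − 14/2 = 18 → r_n = 55.35 kN; interior l_c = 40 − 14 = 26 → r_n = 73.8 kN.
  R_n,bearing = 1·55.35 + 4·73.8 = 350.6 kN → 0.75 × 350.6 = 263 kN.
Bolt shear governs: 158 kN.

158 kN (bolt shear governs)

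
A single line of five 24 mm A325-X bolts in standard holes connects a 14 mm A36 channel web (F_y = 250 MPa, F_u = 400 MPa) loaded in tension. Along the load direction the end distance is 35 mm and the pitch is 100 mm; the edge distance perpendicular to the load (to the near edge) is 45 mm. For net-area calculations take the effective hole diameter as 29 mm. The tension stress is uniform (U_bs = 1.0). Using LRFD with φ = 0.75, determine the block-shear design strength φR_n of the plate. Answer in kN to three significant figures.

Shear plane L_v = 35 + 4·100 = 435 mm; A_gv = 435 × 14 = 6090 mm².
A_nv = (435 − 4.5·29) × 14 = 4263 mm².
A_nt = (45 − 0.5·29) × 14 = 427 mm².
0.6 F_u A_nv = 1023 kN; 0.6 F_y A_gv = 913.5 kN → shear yielding governs the shear term.
R_n = 913.5 + 1.0 × 400 × 427 / 1000 = 1084 kN.
Design strength φR_n = 0.75 × 1084 = 813 kN.

813 kN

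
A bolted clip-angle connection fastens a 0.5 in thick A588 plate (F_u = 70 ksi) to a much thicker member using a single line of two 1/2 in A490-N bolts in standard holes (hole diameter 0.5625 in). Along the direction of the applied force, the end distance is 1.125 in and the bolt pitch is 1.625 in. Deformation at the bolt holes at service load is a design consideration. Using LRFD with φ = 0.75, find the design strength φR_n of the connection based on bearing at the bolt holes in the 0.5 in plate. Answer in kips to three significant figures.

Per bolt r_n = 1.2 l_c t F_u ≤ 2.4 d t F_u; upper limit = 2.4 × 0.5 × 0.5 × 70 = 42 kips.
Edge bolt: l_c = 1.125 − 0.5625/2 = 0.8438 in → 1.2 × 0.8438 × 0.5 × 70 = 35.44 → r_n = 35.44 kips.
Interior bolts: l_c = 1.625 − 0.5625 = 1.062 in → 1.2 × 1.062 × 0.5 × 70 = 44.62 → r_n = 42 kips.
R_n = 1 × 35.44 + 1 × 42 = 77.44 kips.
Design strength φR_n = 0.75 × 77.44 = 58.1 kips.

58.1 kips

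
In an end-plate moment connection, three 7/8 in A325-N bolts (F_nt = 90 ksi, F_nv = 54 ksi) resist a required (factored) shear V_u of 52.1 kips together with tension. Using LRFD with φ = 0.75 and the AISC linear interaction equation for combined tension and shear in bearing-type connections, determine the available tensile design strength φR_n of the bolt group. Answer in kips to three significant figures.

71.5 kips

A_b = π·0.875²/4 = 0.6013 in²; f_rv = 52.1 / (3 × 0.6013) = 28.88 ksi.
F'_nt = 1.3 F_nt − (F_nt / φF_nv) f_rv = 1.3·90 − (90/(0.75·54))·28.88 = 52.82 ksi, capped at F_nt → F'_nt = 52.82 ksi.
R_n = F'_nt · A_b · n = 52.82 × 0.6013 × 3 = 95.29 kips.
Design strength φR_n = 0.75 × 95.29 = 71.5 kips.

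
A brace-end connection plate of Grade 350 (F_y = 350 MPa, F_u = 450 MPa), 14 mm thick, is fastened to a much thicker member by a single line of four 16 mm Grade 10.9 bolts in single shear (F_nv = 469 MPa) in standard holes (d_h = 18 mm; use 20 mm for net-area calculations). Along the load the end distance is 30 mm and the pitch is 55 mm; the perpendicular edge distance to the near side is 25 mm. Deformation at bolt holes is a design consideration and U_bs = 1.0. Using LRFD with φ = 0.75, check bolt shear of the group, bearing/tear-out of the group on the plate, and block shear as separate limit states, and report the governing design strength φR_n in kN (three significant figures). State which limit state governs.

283 kN (bolt shear governs)

Bolt shear: A_b = π·16²/4 = 201.1 mm²; R_n = 469 × 201.1 × 4 × 1 / 1000 = 377.2 kN → 0.75 × 377.2 = 283 kN.
Bearing: edge l_c = 21, r_n = 158.8 kN; interior l_c = 37, r_n = 241.9 kN; R_n = 158.8 + 3·241.9 = 884.5 kN → 663 kN.
Block shear: A_gv = 2730, A_nv = 1750, A_nt = 210 mm²; R_n = min(0.6F_uA_nv, 0.6F_yA_gv) + U_bs·F_u·A_nt = 567 kN → 425 kN.
Bolt shear governs: 283 kN.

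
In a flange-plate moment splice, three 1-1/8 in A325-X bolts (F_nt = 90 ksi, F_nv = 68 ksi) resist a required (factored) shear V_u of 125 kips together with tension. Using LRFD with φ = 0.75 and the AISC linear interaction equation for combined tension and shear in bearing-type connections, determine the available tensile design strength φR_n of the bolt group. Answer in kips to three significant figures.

A_b = π·1.125²/4 = 0.994 in²; f_rv = 125 / (3 × 0.994) = 41.92 ksi.
F'_nt = 1.3 F_nt − (F_nt / φF_nv) f_rv = 1.3·90 − (90/(0.75·68))·41.92 = 43.03 ksi, capped at F_nt → F'_nt = 43.03 ksi.
R_n = F'_nt · A_b · n = 43.03 × 0.994 × 3 = 128.3 kips.
Design strength φR_n = 0.75 × 128.3 = 96.2 kips.

96.2 kips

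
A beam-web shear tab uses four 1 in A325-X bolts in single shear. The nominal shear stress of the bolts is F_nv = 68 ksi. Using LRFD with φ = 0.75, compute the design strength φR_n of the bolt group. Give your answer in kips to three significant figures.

160 kips

A_b = π × 1² / 4 = 0.7854 in².
R_n = F_nv · A_b · n · n_s = 68 × 0.7854 × 4 × 1 = 213.6 kips.
Design strength φR_n = 0.75 × 213.6 = 160 kips.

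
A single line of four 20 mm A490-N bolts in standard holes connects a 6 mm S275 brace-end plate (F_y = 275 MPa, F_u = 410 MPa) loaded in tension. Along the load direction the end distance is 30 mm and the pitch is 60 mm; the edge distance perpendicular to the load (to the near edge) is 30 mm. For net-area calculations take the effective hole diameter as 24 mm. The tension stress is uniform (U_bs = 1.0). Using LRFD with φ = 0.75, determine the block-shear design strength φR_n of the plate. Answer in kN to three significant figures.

Shear plane L_v = 30 + 3·60 = 210 mm; A_gv = 210 × 6 = 1260 mm².
A_nv = (210 − 3.5·24) × 6 = 756 mm².
A_nt = (30 − 0.5·24) × 6 = 108 mm².
0.6 F_u A_nv = 186 kN; 0.6 F_y A_gv = 207.9 kN → shear rupture governs the shear term.
R_n = 186 + 1.0 × 410 × 108 / 1000 = 230.3 kN.
Design strength φR_n = 0.75 × 230.3 = 173 kN.

173 kN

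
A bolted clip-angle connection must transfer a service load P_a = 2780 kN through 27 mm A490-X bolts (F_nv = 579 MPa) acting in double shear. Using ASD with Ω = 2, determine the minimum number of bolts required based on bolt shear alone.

A_b = π·27²/4 = 572.6 mm².
Per-bolt allowable strength R_n/Ω = 579 × 572.6 × 2 / 1000 / 2 = 331.5 kN.
n ≥ 2780 / 331.5 = 8.386 → use 9 bolts.

9 bolts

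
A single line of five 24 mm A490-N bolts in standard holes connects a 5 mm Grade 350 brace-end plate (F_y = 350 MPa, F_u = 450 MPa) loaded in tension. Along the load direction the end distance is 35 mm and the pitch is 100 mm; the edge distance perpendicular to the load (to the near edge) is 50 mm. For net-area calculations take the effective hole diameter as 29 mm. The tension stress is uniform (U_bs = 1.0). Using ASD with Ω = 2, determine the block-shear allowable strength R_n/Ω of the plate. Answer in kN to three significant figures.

245 kN

Shear plane L_v = 35 + 4·100 = 435 mm; A_gv = 435 × 5 = 2175 mm².
A_nv = (435 − 4.5·29) × 5 = 1522 mm².
A_nt = (50 − 0.5·29) × 5 = 177.5 mm².
0.6 F_u A_nv = 411.1 kN; 0.6 F_y A_gv = 456.8 kN → shear rupture governs the shear term.
R_n = 411.1 + 1.0 × 450 × 177.5 / 1000 = 490.9 kN.
Allowable strength R_n/Ω = 490.9 / 2 = 245 kN.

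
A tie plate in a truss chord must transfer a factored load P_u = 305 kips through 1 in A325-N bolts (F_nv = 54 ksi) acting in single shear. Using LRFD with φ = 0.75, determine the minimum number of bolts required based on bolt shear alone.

A_b = π·1²/4 = 0.7854 in².
Per-bolt design strength φR_n = 0.75 × 54 × 0.7854 × 1 = 31.81 kips.
n ≥ 305 / 31.81 = 9.589 → use 10 bolts.

10 bolts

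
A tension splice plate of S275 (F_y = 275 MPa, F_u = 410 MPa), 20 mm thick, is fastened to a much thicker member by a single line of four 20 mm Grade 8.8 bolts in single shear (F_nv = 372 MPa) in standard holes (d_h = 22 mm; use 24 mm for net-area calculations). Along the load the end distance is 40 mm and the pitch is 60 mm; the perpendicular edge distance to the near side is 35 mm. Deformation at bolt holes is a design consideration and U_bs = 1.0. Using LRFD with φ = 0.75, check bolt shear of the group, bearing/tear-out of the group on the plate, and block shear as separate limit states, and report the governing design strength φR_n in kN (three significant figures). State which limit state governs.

Bolt shear: A_b = π·20²/4 = 314.2 mm²; R_n = 372 × 314.2 × 4 × 1 / 1000 = 467.5 kN → 0.75 × 467.5 = 351 kN.
Bearing: edge l_c = 29, r_n = 285.4 kN; interior l_c = 38, r_n = 373.9 kN; R_n = 285.4 + 3·373.9 = 1407 kN → 1060 kN.
Block shear: A_gv = 4400, A_nv = 2720, A_nt = 460 mm²; R_n = min(0.6F_uA_nv, 0.6F_yA_gv) + U_bs·F_u·A_nt = 857.7 kN → 643 kN.
Bolt shear governs: 351 kN.

351 kN (bolt shear governs)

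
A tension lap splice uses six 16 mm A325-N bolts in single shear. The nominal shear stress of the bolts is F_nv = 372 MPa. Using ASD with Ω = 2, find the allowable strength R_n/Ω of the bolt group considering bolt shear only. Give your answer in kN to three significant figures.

224 kN

A_b = π × 16² / 4 = 201.1 mm².
R_n = F_nv · A_b · n · n_s = 372 × 201.1 × 6 × 1 / 1000 = 448.8 kN.
Allowable strength R_n/Ω = 448.8 / 2 = 224 kN.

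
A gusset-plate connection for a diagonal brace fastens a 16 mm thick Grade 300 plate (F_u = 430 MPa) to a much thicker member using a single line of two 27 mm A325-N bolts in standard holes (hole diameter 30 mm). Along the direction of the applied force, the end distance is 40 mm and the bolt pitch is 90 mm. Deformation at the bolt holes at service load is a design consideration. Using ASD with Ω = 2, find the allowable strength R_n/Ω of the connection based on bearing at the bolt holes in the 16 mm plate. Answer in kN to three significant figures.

Per bolt r_n = 1.2 l_c t F_u ≤ 2.4 d t F_u; upper limit = 2.4 × 27 × 16 × 430 / 1000 = 445.8 kN.
Edge bolt: l_c = 40 − 30/2 = 25 mm → 1.2 × 25 × 16 × 430 / 1000 = 206.4 → r_n = 206.4 kN.
Interior bolts: l_c = 90 − 30 = 60 mm → 1.2 × 60 × 16 × 430 / 1000 = 495.4 → r_n = 445.8 kN.
R_n = 1 × 206.4 + 1 × 445.8 = 652.2 kN.
Allowable strength R_n/Ω = 652.2 / 2 = 326 kN.

326 kN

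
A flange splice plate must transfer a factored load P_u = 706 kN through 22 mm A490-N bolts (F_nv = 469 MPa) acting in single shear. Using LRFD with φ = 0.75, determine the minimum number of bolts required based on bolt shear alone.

A_b = π·22²/4 = 380.1 mm².
Per-bolt design strength φR_n = 0.75 × 469 × 380.1 × 1 / 1000 = 133.7 kN.
n ≥ 706 / 133.7 = 5.28 → use 6 bolts.

6 bolts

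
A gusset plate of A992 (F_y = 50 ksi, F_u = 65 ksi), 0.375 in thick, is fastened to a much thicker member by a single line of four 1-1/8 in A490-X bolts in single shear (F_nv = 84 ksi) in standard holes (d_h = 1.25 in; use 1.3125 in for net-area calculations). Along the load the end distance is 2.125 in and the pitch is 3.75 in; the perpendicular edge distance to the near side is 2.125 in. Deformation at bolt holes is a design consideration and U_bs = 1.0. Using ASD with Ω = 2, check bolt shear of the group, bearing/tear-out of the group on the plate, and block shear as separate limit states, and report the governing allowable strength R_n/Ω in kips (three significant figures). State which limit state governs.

82.1 kips (block shear governs)

Bolt shear: A_b = π·1.125²/4 = 0.994 in²; R_n = 84 × 0.994 × 4 × 1 = 334 kips → 334 / 2 = 167 kips.
Bearing: edge l_c = 1.5, r_n = 43.87 kips; interior l_c = 2.5, r_n = 65.81 kips; R_n = 43.87 + 3·65.81 = 241.3 kips → 121 kips.
Block shear: A_gv = 5.016, A_nv = 3.293, A_nt = 0.5508 in²; R_n = min(0.6F_uA_nv, 0.6F_yA_gv) + U_bs·F_u·A_nt = 164.2 kips → 82.1 kips.
Block shear governs: 82.1 kips.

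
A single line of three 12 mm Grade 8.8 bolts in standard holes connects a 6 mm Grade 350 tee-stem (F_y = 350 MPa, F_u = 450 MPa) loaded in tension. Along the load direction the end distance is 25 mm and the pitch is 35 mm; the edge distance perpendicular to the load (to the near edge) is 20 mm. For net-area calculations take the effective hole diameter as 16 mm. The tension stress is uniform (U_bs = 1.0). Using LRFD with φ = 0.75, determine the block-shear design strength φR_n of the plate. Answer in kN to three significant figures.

91.1 kN

Shear plane L_v = 25 + 2·35 = 95 mm; A_gv = 95 × 6 = 570 mm².
A_nv = (95 − 2.5·16) × 6 = 330 mm².
A_nt = (20 − 0.5·16) × 6 = 72 mm².
0.6 F_u A_nv = 89.1 kN; 0.6 F_y A_gv = 119.7 kN → shear rupture governs the shear term.
R_n = 89.1 + 1.0 × 450 × 72 / 1000 = 121.5 kN.
Design strength φR_n = 0.75 × 121.5 = 91.1 kN.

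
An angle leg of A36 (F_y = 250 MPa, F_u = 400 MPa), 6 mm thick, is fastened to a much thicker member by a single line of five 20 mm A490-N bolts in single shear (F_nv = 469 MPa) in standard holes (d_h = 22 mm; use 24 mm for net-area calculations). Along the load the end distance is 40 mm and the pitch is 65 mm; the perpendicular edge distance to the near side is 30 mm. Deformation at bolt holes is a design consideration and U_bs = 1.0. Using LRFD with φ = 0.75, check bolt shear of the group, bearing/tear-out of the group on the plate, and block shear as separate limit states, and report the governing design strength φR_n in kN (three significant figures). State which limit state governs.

235 kN (block shear governs)

Bolt shear: A_b = π·20²/4 = 314.2 mm²; R_n = 469 × 314.2 × 5 × 1 / 1000 = 736.7 kN → 0.75 × 736.7 = 553 kN.
Bearing: edge l_c = 29, r_n = 83.52 kN; interior l_c = 43, r_n = 115.2 kN; R_n = 83.52 + 4·115.2 = 544.3 kN → 408 kN.
Block shear: A_gv = 1800, A_nv = 1152, A_nt = 108 mm²; R_n = min(0.6F_uA_nv, 0.6F_yA_gv) + U_bs·F_u·A_nt = 313.2 kN → 235 kN.
Block shear governs: 235 kN.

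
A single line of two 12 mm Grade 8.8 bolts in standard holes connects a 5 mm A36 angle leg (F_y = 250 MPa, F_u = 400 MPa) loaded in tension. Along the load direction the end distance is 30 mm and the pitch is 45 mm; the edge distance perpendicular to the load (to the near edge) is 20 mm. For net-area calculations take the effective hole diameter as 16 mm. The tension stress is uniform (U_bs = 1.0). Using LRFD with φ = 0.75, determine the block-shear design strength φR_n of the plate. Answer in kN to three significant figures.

Shear plane L_v = 30 + 1·45 = 75 mm; A_gv = 75 × 5 = 375 mm².
A_nv = (75 − 1.5·16) × 5 = 255 mm².
A_nt = (20 − 0.5·16) × 5 = 60 mm².
0.6 F_u A_nv = 61.2 kN; 0.6 F_y A_gv = 56.25 kN → shear yielding governs the shear term.
R_n = 56.25 + 1.0 × 400 × 60 / 1000 = 80.25 kN.
Design strength φR_n = 0.75 × 80.25 = 60.2 kN.

60.2 kN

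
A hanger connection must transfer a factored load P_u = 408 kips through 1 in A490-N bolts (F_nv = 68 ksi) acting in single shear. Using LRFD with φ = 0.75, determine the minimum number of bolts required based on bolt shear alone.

11 bolts

A_b = π·1²/4 = 0.7854 in².
Per-bolt design strength φR_n = 0.75 × 68 × 0.7854 × 1 = 40.06 kips.
n ≥ 408 / 40.06 = 10.19 → use 11 bolts.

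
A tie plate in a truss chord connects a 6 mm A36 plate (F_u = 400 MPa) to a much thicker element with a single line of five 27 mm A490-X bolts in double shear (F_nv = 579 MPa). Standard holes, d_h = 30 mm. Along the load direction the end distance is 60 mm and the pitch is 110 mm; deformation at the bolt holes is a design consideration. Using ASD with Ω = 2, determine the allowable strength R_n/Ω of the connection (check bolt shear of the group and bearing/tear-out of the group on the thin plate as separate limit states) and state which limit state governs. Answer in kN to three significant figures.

Bolt shear: A_b = π·27²/4 = 572.6 mm²; R_n = 579 × 572.6 × 5 × 2 / 1000 = 3315 kN → 3315 / 2 = 1660 kN.
Bearing (1.2 l_c t F_u ≤ 2.4 d t F_u): upper limit = 2.4·27·6·400 / 1000 = 155.5 kN.
  Edge l_c = 60 − 30/2 = 45 → r_n = 129.6 kN; interior l_c = 110 − 30 = 80 → r_n = 155.5 kN.
  R_n,bearing = 1·129.6 + 4·155.5 = 751.7 kN → 751.7 / 2 = 376 kN.
Bearing governs: 376 kN.

376 kN (bearing governs)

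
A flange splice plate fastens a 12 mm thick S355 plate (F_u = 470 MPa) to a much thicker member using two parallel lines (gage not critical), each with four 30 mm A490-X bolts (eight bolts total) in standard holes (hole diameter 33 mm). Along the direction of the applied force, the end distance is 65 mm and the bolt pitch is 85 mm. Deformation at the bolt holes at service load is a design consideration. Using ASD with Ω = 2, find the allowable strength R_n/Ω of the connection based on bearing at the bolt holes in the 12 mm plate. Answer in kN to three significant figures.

Per bolt r_n = 1.2 l_c t F_u ≤ 2.4 d t F_u; upper limit = 2.4 × 30 × 12 × 470 / 1000 = 406.1 kN.
Edge bolt: l_c = 65 − 33/2 = 48.5 mm → 1.2 × 48.5 × 12 × 470 / 1000 = 328.2 → r_n = 328.2 kN.
Interior bolts: l_c = 85 − 33 = 52 mm → 1.2 × 52 × 12 × 470 / 1000 = 351.9 → r_n = 351.9 kN.
R_n = 2 × 328.2 + 6 × 351.9 = 2768 kN.
Allowable strength R_n/Ω = 2768 / 2 = 1380 kN.

1380 kN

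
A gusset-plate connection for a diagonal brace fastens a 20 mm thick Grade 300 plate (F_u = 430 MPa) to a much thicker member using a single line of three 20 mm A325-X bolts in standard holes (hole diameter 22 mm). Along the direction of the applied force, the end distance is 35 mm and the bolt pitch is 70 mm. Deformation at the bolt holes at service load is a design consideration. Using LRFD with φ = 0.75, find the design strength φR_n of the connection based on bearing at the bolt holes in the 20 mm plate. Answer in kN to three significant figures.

805 kN

Per bolt r_n = 1.2 l_c t F_u ≤ 2.4 d t F_u; upper limit = 2.4 × 20 × 20 × 430 / 1000 = 412.8 kN.
Edge bolt: l_c = 35 − 22/2 = 24 mm → 1.2 × 24 × 20 × 430 / 1000 = 247.7 → r_n = 247.7 kN.
Interior bolts: l_c = 70 − 22 = 48 mm → 1.2 × 48 × 20 × 430 / 1000 = 495.4 → r_n = 412.8 kN.
R_n = 1 × 247.7 + 2 × 412.8 = 1073 kN.
Design strength φR_n = 0.75 × 1073 = 805 kN.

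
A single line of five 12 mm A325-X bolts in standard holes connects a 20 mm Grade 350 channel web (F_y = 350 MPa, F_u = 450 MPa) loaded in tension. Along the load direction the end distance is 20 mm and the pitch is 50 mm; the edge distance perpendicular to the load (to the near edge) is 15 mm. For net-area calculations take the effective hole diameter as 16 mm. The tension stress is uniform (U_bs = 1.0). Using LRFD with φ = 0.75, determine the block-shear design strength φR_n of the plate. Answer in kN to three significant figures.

Shear plane L_v = 20 + 4·50 = 220 mm; A_gv = 220 × 20 = 4400 mm².
A_nv = (220 − 4.5·16) × 20 = 2960 mm².
A_nt = (15 − 0.5·16) × 20 = 140 mm².
0.6 F_u A_nv = 799.2 kN; 0.6 F_y A_gv = 924 kN → shear rupture governs the shear term.
R_n = 799.2 + 1.0 × 450 × 140 / 1000 = 862.2 kN.
Design strength φR_n = 0.75 × 862.2 = 647 kN.

647 kN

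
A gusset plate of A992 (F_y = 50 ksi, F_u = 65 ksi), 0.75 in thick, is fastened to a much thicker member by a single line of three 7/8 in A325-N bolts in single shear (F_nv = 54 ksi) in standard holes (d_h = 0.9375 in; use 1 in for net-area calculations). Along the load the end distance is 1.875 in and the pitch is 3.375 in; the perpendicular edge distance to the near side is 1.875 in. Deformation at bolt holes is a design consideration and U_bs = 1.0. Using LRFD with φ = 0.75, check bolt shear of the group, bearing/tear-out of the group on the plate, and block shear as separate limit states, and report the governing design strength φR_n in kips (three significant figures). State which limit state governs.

73.1 kips (bolt shear governs)

Bolt shear: A_b = π·0.875²/4 = 0.6013 in²; R_n = 54 × 0.6013 × 3 × 1 = 97.41 kips → 0.75 × 97.41 = 73.1 kips.
Bearing: edge l_c = 1.406, r_n = 82.27 kips; interior l_c = 2.438, r_n = 102.4 kips; R_n = 82.27 + 2·102.4 = 287 kips → 215 kips.
Block shear: A_gv = 6.469, A_nv = 4.594, A_nt = 1.031 in²; R_n = min(0.6F_uA_nv, 0.6F_yA_gv) + U_bs·F_u·A_nt = 246.2 kips → 185 kips.
Bolt shear governs: 73.1 kips.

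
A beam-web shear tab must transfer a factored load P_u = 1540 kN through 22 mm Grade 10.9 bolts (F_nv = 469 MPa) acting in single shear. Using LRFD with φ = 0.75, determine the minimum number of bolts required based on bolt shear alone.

A_b = π·22²/4 = 380.1 mm².
Per-bolt design strength φR_n = 0.75 × 469 × 380.1 × 1 / 1000 = 133.7 kN.
n ≥ 1540 / 133.7 = 11.52 → use 12 bolts.

12 bolts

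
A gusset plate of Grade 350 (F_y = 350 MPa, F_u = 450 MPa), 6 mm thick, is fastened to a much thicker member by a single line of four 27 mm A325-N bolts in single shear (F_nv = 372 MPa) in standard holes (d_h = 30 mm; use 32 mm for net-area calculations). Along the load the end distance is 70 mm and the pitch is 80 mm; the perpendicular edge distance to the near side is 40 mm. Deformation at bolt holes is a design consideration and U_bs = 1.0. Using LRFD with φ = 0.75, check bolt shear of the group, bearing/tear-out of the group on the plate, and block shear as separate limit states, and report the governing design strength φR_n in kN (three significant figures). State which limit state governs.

289 kN (block shear governs)

Bolt shear: A_b = π·27²/4 = 572.6 mm²; R_n = 372 × 572.6 × 4 × 1 / 1000 = 852 kN → 0.75 × 852 = 639 kN.
Bearing: edge l_c = 55, r_n = 175 kN; interior l_c = 50, r_n = 162 kN; R_n = 175 + 3·162 = 661 kN → 496 kN.
Block shear: A_gv = 1860, A_nv = 1188, A_nt = 144 mm²; R_n = min(0.6F_uA_nv, 0.6F_yA_gv) + U_bs·F_u·A_nt = 385.6 kN → 289 kN.
Block shear governs: 289 kN.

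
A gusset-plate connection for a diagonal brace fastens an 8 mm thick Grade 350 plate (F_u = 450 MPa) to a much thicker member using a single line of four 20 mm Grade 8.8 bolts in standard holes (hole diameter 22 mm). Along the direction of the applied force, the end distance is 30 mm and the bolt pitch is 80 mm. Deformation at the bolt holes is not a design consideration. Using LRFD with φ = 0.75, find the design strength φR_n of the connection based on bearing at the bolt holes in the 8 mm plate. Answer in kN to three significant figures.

563 kN

Per bolt r_n = 1.5 l_c t F_u ≤ 3.0 d t F_u; upper limit = 3.0 × 20 × 8 × 450 / 1000 = 216 kN.
Edge bolt: l_c = 30 − 22/2 = 19 mm → 1.5 × 19 × 8 × 450 / 1000 = 102.6 → r_n = 102.6 kN.
Interior bolts: l_c = 80 − 22 = 58 mm → 1.5 × 58 × 8 × 450 / 1000 = 313.2 → r_n = 216 kN.
R_n = 1 × 102.6 + 3 × 216 = 750.6 kN.
Design strength φR_n = 0.75 × 750.6 = 563 kN.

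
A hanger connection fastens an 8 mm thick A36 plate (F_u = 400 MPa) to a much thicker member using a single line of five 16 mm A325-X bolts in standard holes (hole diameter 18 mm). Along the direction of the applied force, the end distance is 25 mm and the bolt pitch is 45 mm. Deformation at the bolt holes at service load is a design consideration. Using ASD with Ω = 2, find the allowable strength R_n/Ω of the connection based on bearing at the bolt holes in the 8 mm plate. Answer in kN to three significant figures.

Per bolt r_n = 1.2 l_c t F_u ≤ 2.4 d t F_u; upper limit = 2.4 × 16 × 8 × 400 / 1000 = 122.9 kN.
Edge bolt: l_c = 25 − 18/2 = 16 mm → 1.2 × 16 × 8 × 400 / 1000 = 61.44 → r_n = 61.44 kN.
Interior bolts: l_c = 45 − 18 = 27 mm → 1.2 × 27 × 8 × 400 / 1000 = 103.7 → r_n = 103.7 kN.
R_n = 1 × 61.44 + 4 × 103.7 = 476.2 kN.
Allowable strength R_n/Ω = 476.2 / 2 = 238 kN.

238 kN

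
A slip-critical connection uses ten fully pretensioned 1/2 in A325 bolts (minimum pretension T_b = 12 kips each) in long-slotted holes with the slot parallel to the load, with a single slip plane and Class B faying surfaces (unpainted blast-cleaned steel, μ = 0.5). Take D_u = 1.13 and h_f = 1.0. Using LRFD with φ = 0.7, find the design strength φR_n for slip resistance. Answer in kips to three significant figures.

R_n = μ · D_u · h_f · T_b · n_s · n_b = 0.5 × 1.13 × 1.0 × 12 × 1 × 10 = 67.8 kips.
Design strength φR_n = 0.7 × 67.8 = 47.5 kips.

47.5 kips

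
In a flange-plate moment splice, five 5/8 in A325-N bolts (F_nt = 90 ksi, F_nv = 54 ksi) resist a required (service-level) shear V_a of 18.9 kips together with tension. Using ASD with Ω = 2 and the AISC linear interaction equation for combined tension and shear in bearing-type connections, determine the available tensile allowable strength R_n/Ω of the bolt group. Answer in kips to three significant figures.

A_b = π·0.625²/4 = 0.3068 in²; f_rv = 18.9 / (5 × 0.3068) = 12.32 ksi.
F'_nt = 1.3 F_nt − (Ω F_nt / F_nv) f_rv = 1.3·90 − (2·90/54)·12.32 = 75.93 ksi, capped at F_nt → F'_nt = 75.93 ksi.
R_n = F'_nt · A_b · n = 75.93 × 0.3068 × 5 = 116.5 kips.
Allowable strength R_n/Ω = 116.5 / 2 = 58.2 kips.

58.2 kips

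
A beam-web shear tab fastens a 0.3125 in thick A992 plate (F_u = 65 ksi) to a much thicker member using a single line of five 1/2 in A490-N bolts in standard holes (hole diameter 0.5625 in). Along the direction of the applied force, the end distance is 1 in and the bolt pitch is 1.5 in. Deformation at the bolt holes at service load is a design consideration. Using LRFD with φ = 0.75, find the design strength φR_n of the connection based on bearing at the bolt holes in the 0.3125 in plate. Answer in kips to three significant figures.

81.7 kips

Per bolt r_n = 1.2 l_c t F_u ≤ 2.4 d t F_u; upper limit = 2.4 × 0.5 × 0.3125 × 65 = 24.38 kips.
Edge bolt: l_c = 1 − 0.5625/2 = 0.7188 in → 1.2 × 0.7188 × 0.3125 × 65 = 17.52 → r_n = 17.52 kips.
Interior bolts: l_c = 1.5 − 0.5625 = 0.9375 in → 1.2 × 0.9375 × 0.3125 × 65 = 22.85 → r_n = 22.85 kips.
R_n = 1 × 17.52 + 4 × 22.85 = 108.9 kips.
Design strength φR_n = 0.75 × 108.9 = 81.7 kips.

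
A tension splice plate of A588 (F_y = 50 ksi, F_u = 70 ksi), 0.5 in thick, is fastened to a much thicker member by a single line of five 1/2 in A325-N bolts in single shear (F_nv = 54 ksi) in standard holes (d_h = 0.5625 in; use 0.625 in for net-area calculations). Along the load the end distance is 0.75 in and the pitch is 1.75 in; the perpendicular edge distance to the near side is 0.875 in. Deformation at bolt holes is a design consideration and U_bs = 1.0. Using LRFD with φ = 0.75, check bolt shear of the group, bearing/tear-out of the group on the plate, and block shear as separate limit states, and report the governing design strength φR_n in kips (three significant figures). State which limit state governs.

Bolt shear: A_b = π·0.5²/4 = 0.1963 in²; R_n = 54 × 0.1963 × 5 × 1 = 53.01 kips → 0.75 × 53.01 = 39.8 kips.
Bearing: edge l_c = 0.4688, r_n = 19.69 kips; interior l_c = 1.188, r_n = 42 kips; R_n = 19.69 + 4·42 = 187.7 kips → 141 kips.
Block shear: A_gv = 3.875, A_nv = 2.469, A_nt = 0.2812 in²; R_n = min(0.6F_uA_nv, 0.6F_yA_gv) + U_bs·F_u·A_nt = 123.4 kips → 92.5 kips.
Bolt shear governs: 39.8 kips.

39.8 kips (bolt shear governs)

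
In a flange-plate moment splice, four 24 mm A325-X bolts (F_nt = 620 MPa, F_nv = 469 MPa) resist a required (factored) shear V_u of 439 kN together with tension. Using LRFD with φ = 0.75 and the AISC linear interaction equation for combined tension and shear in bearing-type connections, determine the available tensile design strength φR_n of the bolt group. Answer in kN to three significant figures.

514 kN

A_b = π·24²/4 = 452.4 mm²; f_rv = 439 × 1000 / (4 × 452.4) = 242.6 MPa.
F'_nt = 1.3 F_nt − (F_nt / φF_nv) f_rv = 1.3·620 − (620/(0.75·469))·242.6 = 378.4 MPa, capped at F_nt → F'_nt = 378.4 MPa.
R_n = F'_nt · A_b · n = 378.4 × 452.4 × 4 / 1000 = 684.7 kN.
Design strength φR_n = 0.75 × 684.7 = 514 kN.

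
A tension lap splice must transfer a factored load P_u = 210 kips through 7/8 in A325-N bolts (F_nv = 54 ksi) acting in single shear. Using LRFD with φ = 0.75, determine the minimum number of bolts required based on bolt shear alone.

9 bolts

A_b = π·0.875²/4 = 0.6013 in².
Per-bolt design strength φR_n = 0.75 × 54 × 0.6013 × 1 = 24.35 kips.
n ≥ 210 / 24.35 = 8.623 → use 9 bolts.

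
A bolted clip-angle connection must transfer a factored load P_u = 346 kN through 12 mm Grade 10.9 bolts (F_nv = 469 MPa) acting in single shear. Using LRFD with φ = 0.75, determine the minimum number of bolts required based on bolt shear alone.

A_b = π·12²/4 = 113.1 mm².
Per-bolt design strength φR_n = 0.75 × 469 × 113.1 × 1 / 1000 = 39.78 kN.
n ≥ 346 / 39.78 = 8.697 → use 9 bolts.

9 bolts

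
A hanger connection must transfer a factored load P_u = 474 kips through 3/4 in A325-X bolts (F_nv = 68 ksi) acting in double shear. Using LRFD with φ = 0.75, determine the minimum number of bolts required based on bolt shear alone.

11 bolts

A_b = π·0.75²/4 = 0.4418 in².
Per-bolt design strength φR_n = 0.75 × 68 × 0.4418 × 2 = 45.06 kips.
n ≥ 474 / 45.06 = 10.52 → use 11 bolts.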